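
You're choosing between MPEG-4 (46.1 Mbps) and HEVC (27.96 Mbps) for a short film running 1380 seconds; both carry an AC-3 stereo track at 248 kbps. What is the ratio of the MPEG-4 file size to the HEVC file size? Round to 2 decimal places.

1.64

Audio: 248 kbps = 0.248 Mbps.
MPEG-4: 46.348 Mbps × 1380 s = 63960.2 Mb = 7.446 GiB.
HEVC: 28.208 Mbps × 1380 s = 38927.0 Mb = 4.532 GiB.
Ratio: 7.446 / 4.532 = 1.643.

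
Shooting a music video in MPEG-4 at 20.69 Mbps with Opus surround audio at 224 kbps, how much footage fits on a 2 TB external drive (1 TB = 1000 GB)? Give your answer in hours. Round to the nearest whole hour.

Audio: 224 kbps = 0.224 Mbps.
Total bitrate: 20.69 + 0.224 = 20.914 Mbps.
Capacity: 2 TB = 16,000,000 Mb.
Recording time: 16,000,000 / 20.914 = 765,038 s ≈ 213 hours.

213 hours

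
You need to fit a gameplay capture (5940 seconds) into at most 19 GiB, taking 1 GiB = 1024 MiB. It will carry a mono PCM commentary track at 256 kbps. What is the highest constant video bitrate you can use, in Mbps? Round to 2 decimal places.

27.22 Mbps

Budget: 19 GiB = 163208.8 Mb.
Total bitrate budget: 163208.8 Mb / 5940 s = 27.476 Mbps.
Audio: 256 kbps = 0.256 Mbps.
Video: 27.476 − 0.256 = 27.220 Mbps.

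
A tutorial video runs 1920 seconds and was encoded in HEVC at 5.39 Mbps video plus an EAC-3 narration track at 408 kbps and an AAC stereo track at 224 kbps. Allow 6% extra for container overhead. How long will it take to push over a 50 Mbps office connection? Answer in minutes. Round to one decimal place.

Audio total: 408 + 224 = 632 kbps = 0.632 Mbps.
Total bitrate: 6.022 Mbps.
File: 6.022 Mbps × 1920 s = 11562.2 Mb.
With 6% container overhead: ×1.06. → 12256.0 Mb.
At 50 Mbps: 12256.0 / 50 = 245.1 s ≈ 4.09 minutes.

4.1 minutes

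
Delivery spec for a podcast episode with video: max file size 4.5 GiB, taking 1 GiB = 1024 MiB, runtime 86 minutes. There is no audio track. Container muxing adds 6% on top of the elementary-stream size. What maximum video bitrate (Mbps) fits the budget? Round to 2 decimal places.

Budget: 4.5 GiB = 38654.7 Mb.
Stream payload after overhead: 38654.7 / 1.06 = 36466.7 Mb.
86 min = 5160 s
Total bitrate budget: 36466.7 Mb / 5160 s = 7.067 Mbps.

7.07 Mbps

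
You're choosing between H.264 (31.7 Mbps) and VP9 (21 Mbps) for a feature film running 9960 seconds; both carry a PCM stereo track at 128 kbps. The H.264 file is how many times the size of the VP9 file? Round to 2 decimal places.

Audio: 128 kbps = 0.128 Mbps.
H.264: 31.828 Mbps × 9960 s = 317006.9 Mb = 39.626 GB.
VP9: 21.128 Mbps × 9960 s = 210434.9 Mb = 26.304 GB.
Ratio: 39.626 / 26.304 = 1.506.

1.51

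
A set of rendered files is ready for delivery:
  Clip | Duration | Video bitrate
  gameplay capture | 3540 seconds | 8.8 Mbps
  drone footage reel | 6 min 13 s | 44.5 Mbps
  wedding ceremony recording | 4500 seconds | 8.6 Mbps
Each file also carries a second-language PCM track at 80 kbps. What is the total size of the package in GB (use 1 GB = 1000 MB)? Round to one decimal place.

Audio: 80 kbps = 0.080 Mbps.
gameplay capture: 8.880 Mbps × 3540 s = 31435.2 Mb
drone footage reel: 44.580 Mbps × 373 s = 16628.3 Mb
wedding ceremony recording: 8.680 Mbps × 4500 s = 39060.0 Mb
Total: 87123.5 Mb = 10890.4 MB.
= 10.89 GB.

10.9 GB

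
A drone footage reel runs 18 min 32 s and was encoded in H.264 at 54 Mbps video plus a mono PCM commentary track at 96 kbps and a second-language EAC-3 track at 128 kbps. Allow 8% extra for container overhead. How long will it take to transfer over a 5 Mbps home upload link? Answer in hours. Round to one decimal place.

3.6 hours

18 min 32 s = 1112 s
Audio total: 96 + 128 = 224 kbps = 0.224 Mbps.
Total bitrate: 54.224 Mbps.
File: 54.224 Mbps × 1112 s = 60297.1 Mb.
With 8% container overhead: ×1.08. → 65120.9 Mb.
At 5 Mbps: 65120.9 / 5 = 13024.2 s ≈ 3.62 hours.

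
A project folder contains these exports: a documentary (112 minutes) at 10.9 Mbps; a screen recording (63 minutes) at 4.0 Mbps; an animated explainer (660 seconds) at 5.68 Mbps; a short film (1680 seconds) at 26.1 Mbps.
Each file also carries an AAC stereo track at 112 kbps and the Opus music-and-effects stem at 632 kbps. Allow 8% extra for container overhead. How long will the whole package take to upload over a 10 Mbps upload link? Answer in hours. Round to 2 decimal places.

Audio total: 112 + 632 = 744 kbps = 0.744 Mbps.
documentary: 11.644 Mbps × 6720 s × 1.08 = 84507.5 Mb
screen recording: 4.744 Mbps × 3780 s × 1.08 = 19366.9 Mb
animated explainer: 6.424 Mbps × 660 s × 1.08 = 4579.0 Mb
short film: 26.844 Mbps × 1680 s × 1.08 = 48705.8 Mb
Total: 157159.2 Mb = 19644.9 MB.
At 10 Mbps: 157159.2 / 10 = 15716 s ≈ 4.37 hours.

4.37 hours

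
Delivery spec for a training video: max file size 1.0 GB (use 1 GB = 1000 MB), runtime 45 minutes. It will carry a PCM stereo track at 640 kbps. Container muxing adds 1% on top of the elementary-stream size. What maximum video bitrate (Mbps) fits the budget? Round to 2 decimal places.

Budget: 1.0 GB = 8000.0 Mb.
Stream payload after overhead: 8000.0 / 1.01 = 7920.8 Mb.
45 min = 2700 s
Total bitrate budget: 7920.8 Mb / 2700 s = 2.934 Mbps.
Audio: 640 kbps = 0.640 Mbps.
Video: 2.934 − 0.640 = 2.294 Mbps.

2.29 Mbps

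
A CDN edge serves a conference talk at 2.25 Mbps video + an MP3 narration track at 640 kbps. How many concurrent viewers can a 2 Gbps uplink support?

Audio: 640 kbps = 0.640 Mbps.
Per-viewer media rate: 2.890 Mbps.
2 Gbps = 2,000 Mbps; 2,000 / 2.890 = 692.04 → 692 viewers.

692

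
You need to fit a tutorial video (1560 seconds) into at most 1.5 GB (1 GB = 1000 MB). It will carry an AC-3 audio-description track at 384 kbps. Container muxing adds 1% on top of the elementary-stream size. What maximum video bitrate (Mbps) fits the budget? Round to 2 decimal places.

7.23 Mbps

Budget: 1.5 GB = 12000.0 Mb.
Stream payload after overhead: 12000.0 / 1.01 = 11881.2 Mb.
Total bitrate budget: 11881.2 Mb / 1560 s = 7.616 Mbps.
Audio: 384 kbps = 0.384 Mbps.
Video: 7.616 − 0.384 = 7.232 Mbps.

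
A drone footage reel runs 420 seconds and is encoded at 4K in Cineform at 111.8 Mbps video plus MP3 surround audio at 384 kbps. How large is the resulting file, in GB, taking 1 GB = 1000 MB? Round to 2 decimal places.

Audio: 384 kbps = 0.384 Mbps.
Total bitrate: 111.8 + 0.384 = 112.184 Mbps.
Stream data: 112.184 Mbps × 420 s = 47117.3 Mb.
47,117 Mb ÷ 8 = 5,890 MB → 5.890 GB.

5.89 GB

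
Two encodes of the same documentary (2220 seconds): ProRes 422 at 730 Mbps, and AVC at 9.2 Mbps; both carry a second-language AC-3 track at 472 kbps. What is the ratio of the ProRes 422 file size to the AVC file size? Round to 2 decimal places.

75.52

Audio: 472 kbps = 0.472 Mbps.
ProRes 422: 730.472 Mbps × 2220 s = 1621647.8 Mb = 202.706 GB.
AVC: 9.672 Mbps × 2220 s = 21471.8 Mb = 2.684 GB.
Ratio: 202.706 / 2.684 = 75.524.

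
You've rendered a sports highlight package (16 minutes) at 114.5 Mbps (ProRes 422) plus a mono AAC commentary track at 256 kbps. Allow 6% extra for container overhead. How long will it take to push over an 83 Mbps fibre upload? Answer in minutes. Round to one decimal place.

23.4 minutes

16 min = 960 s
Audio: 256 kbps = 0.256 Mbps.
Total bitrate: 114.756 Mbps.
File: 114.756 Mbps × 960 s = 110165.8 Mb.
With 6% container overhead: ×1.06. → 116775.7 Mb.
At 83 Mbps: 116775.7 / 83 = 1406.9 s ≈ 23.4 minutes.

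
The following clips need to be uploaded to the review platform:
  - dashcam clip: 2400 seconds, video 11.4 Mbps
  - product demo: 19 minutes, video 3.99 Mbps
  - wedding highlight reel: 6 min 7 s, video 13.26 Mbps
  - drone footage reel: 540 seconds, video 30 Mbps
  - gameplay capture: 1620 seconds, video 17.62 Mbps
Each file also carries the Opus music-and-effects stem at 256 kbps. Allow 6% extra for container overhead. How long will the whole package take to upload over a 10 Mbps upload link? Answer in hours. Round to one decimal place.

Audio: 256 kbps = 0.256 Mbps.
dashcam clip: 11.656 Mbps × 2400 s × 1.06 = 29652.9 Mb
product demo: 4.246 Mbps × 1140 s × 1.06 = 5130.9 Mb
wedding highlight reel: 13.516 Mbps × 367 s × 1.06 = 5258.0 Mb
drone footage reel: 30.256 Mbps × 540 s × 1.06 = 17318.5 Mb
gameplay capture: 17.876 Mbps × 1620 s × 1.06 = 30696.7 Mb
Total: 88056.9 Mb = 11007.1 MB.
At 10 Mbps: 88056.9 / 10 = 8806 s ≈ 2.45 hours.

2.4 hours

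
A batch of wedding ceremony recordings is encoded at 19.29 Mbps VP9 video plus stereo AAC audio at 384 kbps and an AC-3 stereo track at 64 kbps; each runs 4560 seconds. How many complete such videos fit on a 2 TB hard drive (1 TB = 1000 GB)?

Audio total: 384 + 64 = 448 kbps = 0.448 Mbps.
Total bitrate: 19.738 Mbps.
Per item: 19.738 Mbps × 4560 s = 90,005 Mb = 11,251 MB.
Capacity: 2 TB = 16,000,000 Mb; 177.77 items → 177 complete.

177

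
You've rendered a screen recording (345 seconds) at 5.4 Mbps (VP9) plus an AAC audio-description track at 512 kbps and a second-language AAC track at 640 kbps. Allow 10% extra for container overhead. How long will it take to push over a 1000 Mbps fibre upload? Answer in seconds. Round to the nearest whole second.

Audio total: 512 + 640 = 1152 kbps = 1.152 Mbps.
Total bitrate: 6.552 Mbps.
File: 6.552 Mbps × 345 s = 2260.4 Mb.
With 10% container overhead: ×1.10. → 2486.5 Mb.
At 1000 Mbps: 2486.5 / 1000 = 2.5 s ≈ 2.49 seconds.

2 seconds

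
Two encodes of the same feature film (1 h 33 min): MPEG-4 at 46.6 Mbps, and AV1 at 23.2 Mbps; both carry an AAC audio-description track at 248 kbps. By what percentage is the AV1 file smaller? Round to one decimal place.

49.9%

1 h 33 min = 93 min = 5580 s
Audio: 248 kbps = 0.248 Mbps.
MPEG-4: 46.848 Mbps × 5580 s = 261411.8 Mb = 32.676 GB.
AV1: 23.448 Mbps × 5580 s = 130839.8 Mb = 16.355 GB.
Reduction: (1 − 16.355/32.676) × 100 = 49.95%.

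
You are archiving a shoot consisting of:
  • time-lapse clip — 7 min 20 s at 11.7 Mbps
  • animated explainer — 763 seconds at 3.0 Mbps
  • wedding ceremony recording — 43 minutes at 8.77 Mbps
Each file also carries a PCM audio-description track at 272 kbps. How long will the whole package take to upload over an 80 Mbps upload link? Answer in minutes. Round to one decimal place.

Audio: 272 kbps = 0.272 Mbps.
time-lapse clip: 11.972 Mbps × 440 s = 5267.7 Mb
animated explainer: 3.272 Mbps × 763 s = 2496.5 Mb
wedding ceremony recording: 9.042 Mbps × 2580 s = 23328.4 Mb
Total: 31092.6 Mb = 3886.6 MB.
At 80 Mbps: 31092.6 / 80 = 389 s ≈ 6.48 minutes.

6.5 minutes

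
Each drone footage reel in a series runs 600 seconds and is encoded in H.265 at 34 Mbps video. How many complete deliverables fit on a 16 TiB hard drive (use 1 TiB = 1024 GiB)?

Per item: 34.000 Mbps × 600 s = 20,400 Mb = 2,550 MB.
Capacity: 16 TiB = 140,737,488 Mb; 6898.90 items → 6898 complete.

6898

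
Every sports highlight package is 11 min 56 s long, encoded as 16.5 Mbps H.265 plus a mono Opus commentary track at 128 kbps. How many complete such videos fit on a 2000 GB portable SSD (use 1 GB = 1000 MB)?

1343

11 min 56 s = 716 s
Audio: 128 kbps = 0.128 Mbps.
Total bitrate: 16.628 Mbps.
Per item: 16.628 Mbps × 716 s = 11,906 Mb = 1,488 MB.
Capacity: 2000 GB = 16,000,000 Mb; 1343.90 items → 1343 complete.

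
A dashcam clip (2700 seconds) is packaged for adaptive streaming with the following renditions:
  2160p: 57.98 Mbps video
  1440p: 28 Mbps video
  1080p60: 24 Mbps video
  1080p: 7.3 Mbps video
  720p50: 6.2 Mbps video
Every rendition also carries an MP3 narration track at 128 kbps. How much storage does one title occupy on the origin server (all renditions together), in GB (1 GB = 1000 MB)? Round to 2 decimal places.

Audio: 128 kbps = 0.128 Mbps.
Sum of rendition bitrates: (57.98+0.128) + (28+0.128) + (24+0.128) + (7.3+0.128) + (6.2+0.128) = 124.120 Mbps.
× 2700 s = 335,124 Mb = 41,890 MB = 41.89 GB.

41.89 GB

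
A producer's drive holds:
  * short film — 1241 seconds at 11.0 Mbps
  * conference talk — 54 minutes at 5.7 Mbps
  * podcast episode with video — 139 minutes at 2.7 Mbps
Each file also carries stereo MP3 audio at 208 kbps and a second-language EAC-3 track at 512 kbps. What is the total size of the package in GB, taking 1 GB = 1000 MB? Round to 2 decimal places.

Audio total: 208 + 512 = 720 kbps = 0.720 Mbps.
short film: 11.720 Mbps × 1241 s = 14544.5 Mb
conference talk: 6.420 Mbps × 3240 s = 20800.8 Mb
podcast episode with video: 3.420 Mbps × 8340 s = 28522.8 Mb
Total: 63868.1 Mb = 7983.5 MB.
= 7.984 GB.

7.98 GB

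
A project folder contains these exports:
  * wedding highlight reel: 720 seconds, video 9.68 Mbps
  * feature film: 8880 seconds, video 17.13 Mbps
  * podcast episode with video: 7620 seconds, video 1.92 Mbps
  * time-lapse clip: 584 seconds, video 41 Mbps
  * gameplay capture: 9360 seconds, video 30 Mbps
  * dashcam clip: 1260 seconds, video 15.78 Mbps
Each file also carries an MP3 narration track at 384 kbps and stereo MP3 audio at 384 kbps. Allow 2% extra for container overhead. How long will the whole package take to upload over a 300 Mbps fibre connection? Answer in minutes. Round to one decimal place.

29.5 minutes

Audio total: 384 + 384 = 768 kbps = 0.768 Mbps.
wedding highlight reel: 10.448 Mbps × 720 s × 1.02 = 7673.0 Mb
feature film: 17.898 Mbps × 8880 s × 1.02 = 162112.9 Mb
podcast episode with video: 2.688 Mbps × 7620 s × 1.02 = 20892.2 Mb
time-lapse clip: 41.768 Mbps × 584 s × 1.02 = 24880.4 Mb
gameplay capture: 30.768 Mbps × 9360 s × 1.02 = 293748.2 Mb
dashcam clip: 16.548 Mbps × 1260 s × 1.02 = 21267.5 Mb
Total: 530574.2 Mb = 66321.8 MB.
At 300 Mbps: 530574.2 / 300 = 1769 s ≈ 29.5 minutes.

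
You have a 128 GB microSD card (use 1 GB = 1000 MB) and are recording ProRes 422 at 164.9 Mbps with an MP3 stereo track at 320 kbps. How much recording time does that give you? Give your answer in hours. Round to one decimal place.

Audio: 320 kbps = 0.320 Mbps.
Total bitrate: 164.9 + 0.320 = 165.220 Mbps.
Capacity: 128 GB = 1,024,000 Mb.
Recording time: 1,024,000 / 165.220 = 6,198 s ≈ 1.72 hours.

1.7 hours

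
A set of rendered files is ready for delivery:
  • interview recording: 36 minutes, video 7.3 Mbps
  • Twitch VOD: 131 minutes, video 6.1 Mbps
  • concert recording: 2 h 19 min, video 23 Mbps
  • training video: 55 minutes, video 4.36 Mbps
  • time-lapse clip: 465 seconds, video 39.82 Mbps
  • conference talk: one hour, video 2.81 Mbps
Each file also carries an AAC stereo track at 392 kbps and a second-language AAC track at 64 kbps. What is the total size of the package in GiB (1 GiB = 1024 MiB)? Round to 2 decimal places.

Audio total: 392 + 64 = 456 kbps = 0.456 Mbps.
interview recording: 7.756 Mbps × 2160 s = 16753.0 Mb
Twitch VOD: 6.556 Mbps × 7860 s = 51530.2 Mb
concert recording: 23.456 Mbps × 8340 s = 195623.0 Mb
training video: 4.816 Mbps × 3300 s = 15892.8 Mb
time-lapse clip: 40.276 Mbps × 465 s = 18728.3 Mb
conference talk: 3.266 Mbps × 3600 s = 11757.6 Mb
Total: 310284.9 Mb = 38785.6 MB.
= 36.12 GiB.

36.12 GiB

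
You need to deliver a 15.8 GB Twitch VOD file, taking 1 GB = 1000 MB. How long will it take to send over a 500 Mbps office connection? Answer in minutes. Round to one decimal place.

File: 15.8 GB = 126400.0 Mb.
At 500 Mbps: 126400.0 / 500 = 252.8 s ≈ 4.21 minutes.

4.2 minutes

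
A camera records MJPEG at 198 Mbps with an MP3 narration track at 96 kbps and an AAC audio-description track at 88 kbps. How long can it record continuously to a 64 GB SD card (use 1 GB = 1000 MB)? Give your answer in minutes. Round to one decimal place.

43.1 minutes

Audio total: 96 + 88 = 184 kbps = 0.184 Mbps.
Total bitrate: 198 + 0.184 = 198.184 Mbps.
Capacity: 64 GB = 512,000 Mb.
Recording time: 512,000 / 198.184 = 2,583 s ≈ 43.1 minutes.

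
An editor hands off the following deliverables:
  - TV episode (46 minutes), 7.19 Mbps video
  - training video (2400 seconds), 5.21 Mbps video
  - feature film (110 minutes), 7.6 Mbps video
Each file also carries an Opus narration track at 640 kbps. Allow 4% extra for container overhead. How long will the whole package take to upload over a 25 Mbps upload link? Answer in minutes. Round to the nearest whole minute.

62 minutes

Audio: 640 kbps = 0.640 Mbps.
TV episode: 7.830 Mbps × 2760 s × 1.04 = 22475.2 Mb
training video: 5.850 Mbps × 2400 s × 1.04 = 14601.6 Mb
feature film: 8.240 Mbps × 6600 s × 1.04 = 56559.4 Mb
Total: 93636.2 Mb = 11704.5 MB.
At 25 Mbps: 93636.2 / 25 = 3745 s ≈ 62.4 minutes.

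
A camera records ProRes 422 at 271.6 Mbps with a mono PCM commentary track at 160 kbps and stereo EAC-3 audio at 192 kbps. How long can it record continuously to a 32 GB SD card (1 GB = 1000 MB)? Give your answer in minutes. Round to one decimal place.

15.7 minutes

Audio total: 160 + 192 = 352 kbps = 0.352 Mbps.
Total bitrate: 271.6 + 0.352 = 271.952 Mbps.
Capacity: 32 GB = 256,000 Mb.
Recording time: 256,000 / 271.952 = 941.3 s ≈ 15.7 minutes.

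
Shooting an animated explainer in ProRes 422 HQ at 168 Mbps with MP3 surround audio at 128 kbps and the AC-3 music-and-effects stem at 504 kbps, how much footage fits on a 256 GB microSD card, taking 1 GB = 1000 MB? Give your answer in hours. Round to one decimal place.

Audio total: 128 + 504 = 632 kbps = 0.632 Mbps.
Total bitrate: 168 + 0.632 = 168.632 Mbps.
Capacity: 256 GB = 2,048,000 Mb.
Recording time: 2,048,000 / 168.632 = 12,145 s ≈ 3.37 hours.

3.4 hours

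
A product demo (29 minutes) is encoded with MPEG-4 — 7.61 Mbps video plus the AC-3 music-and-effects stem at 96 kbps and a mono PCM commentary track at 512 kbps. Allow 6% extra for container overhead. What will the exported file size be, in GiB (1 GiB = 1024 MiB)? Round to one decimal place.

1.8 GiB

29 min = 1740 s
Audio total: 96 + 512 = 608 kbps = 0.608 Mbps.
Total bitrate: 7.61 + 0.608 = 8.218 Mbps.
Stream data: 8.218 Mbps × 1740 s = 14299.3 Mb.
With 6% container overhead: ×1.06.
15,157 Mb = 1,894,659,900 bytes ÷ 1,073,741,824 = 1.765 GiB.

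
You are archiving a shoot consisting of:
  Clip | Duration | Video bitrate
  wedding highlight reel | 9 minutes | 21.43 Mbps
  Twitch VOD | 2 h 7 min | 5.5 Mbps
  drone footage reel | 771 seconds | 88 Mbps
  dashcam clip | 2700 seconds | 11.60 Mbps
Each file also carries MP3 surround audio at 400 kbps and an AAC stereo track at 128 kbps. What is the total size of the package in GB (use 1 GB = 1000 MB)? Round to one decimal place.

Audio total: 400 + 128 = 528 kbps = 0.528 Mbps.
wedding highlight reel: 21.958 Mbps × 540 s = 11857.3 Mb
Twitch VOD: 6.028 Mbps × 7620 s = 45933.4 Mb
drone footage reel: 88.528 Mbps × 771 s = 68255.1 Mb
dashcam clip: 12.128 Mbps × 2700 s = 32745.6 Mb
Total: 158791.4 Mb = 19848.9 MB.
= 19.85 GB.

19.8 GB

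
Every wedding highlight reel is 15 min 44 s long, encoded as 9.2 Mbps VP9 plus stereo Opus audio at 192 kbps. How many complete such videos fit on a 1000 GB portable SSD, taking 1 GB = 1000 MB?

15 min 44 s = 944 s
Audio: 192 kbps = 0.192 Mbps.
Total bitrate: 9.392 Mbps.
Per item: 9.392 Mbps × 944 s = 8,866 Mb = 1,108 MB.
Capacity: 1000 GB = 8,000,000 Mb; 902.32 items → 902 complete.

902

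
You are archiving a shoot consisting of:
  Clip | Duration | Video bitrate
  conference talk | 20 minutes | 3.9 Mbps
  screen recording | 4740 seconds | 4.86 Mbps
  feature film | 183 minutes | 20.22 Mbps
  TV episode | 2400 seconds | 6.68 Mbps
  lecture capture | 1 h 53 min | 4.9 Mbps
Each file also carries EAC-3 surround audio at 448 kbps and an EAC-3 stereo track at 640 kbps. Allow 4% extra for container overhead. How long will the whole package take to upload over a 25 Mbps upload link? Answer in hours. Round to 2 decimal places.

Audio total: 448 + 640 = 1088 kbps = 1.088 Mbps.
conference talk: 4.988 Mbps × 1200 s × 1.04 = 6225.0 Mb
screen recording: 5.948 Mbps × 4740 s × 1.04 = 29321.3 Mb
feature film: 21.308 Mbps × 10980 s × 1.04 = 243320.3 Mb
TV episode: 7.768 Mbps × 2400 s × 1.04 = 19388.9 Mb
lecture capture: 5.988 Mbps × 6780 s × 1.04 = 42222.6 Mb
Total: 340478.1 Mb = 42559.8 MB.
At 25 Mbps: 340478.1 / 25 = 13619 s ≈ 3.78 hours.

3.78 hours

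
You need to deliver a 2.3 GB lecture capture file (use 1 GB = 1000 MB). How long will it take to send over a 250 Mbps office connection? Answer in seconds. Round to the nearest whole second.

File: 2.3 GB = 18400.0 Mb.
At 250 Mbps: 18400.0 / 250 = 73.6 s ≈ 73.6 seconds.

74 seconds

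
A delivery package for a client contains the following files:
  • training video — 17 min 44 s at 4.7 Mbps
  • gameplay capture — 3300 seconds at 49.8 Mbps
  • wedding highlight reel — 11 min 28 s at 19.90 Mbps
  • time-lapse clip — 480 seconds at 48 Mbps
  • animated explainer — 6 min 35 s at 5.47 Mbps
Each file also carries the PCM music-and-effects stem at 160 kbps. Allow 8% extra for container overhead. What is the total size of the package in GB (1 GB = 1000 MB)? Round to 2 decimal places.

Audio: 160 kbps = 0.160 Mbps.
training video: 4.860 Mbps × 1064 s × 1.08 = 5584.7 Mb
gameplay capture: 49.960 Mbps × 3300 s × 1.08 = 178057.4 Mb
wedding highlight reel: 20.060 Mbps × 688 s × 1.08 = 14905.4 Mb
time-lapse clip: 48.160 Mbps × 480 s × 1.08 = 24966.1 Mb
animated explainer: 5.630 Mbps × 395 s × 1.08 = 2401.8 Mb
Total: 225915.4 Mb = 28239.4 MB.
= 28.24 GB.

28.24 GB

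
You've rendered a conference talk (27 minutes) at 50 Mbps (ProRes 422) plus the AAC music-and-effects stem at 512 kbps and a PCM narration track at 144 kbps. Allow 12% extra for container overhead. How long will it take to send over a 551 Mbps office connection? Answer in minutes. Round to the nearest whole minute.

27 min = 1620 s
Audio total: 512 + 144 = 656 kbps = 0.656 Mbps.
Total bitrate: 50.656 Mbps.
File: 50.656 Mbps × 1620 s = 82062.7 Mb.
With 12% container overhead: ×1.12. → 91910.2 Mb.
At 551 Mbps: 91910.2 / 551 = 166.8 s ≈ 2.78 minutes.

3 minutes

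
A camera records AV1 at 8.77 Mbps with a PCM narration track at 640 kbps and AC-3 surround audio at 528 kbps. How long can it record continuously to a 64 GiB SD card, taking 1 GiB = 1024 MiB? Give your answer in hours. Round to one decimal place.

15.4 hours

Audio total: 640 + 528 = 1168 kbps = 1.168 Mbps.
Total bitrate: 8.77 + 1.168 = 9.938 Mbps.
Capacity: 64 GiB = 549,756 Mb.
Recording time: 549,756 / 9.938 = 55,319 s ≈ 15.4 hours.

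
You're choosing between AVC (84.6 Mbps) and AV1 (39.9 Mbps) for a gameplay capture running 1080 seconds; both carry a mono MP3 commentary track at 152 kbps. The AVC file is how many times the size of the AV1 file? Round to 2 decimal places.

2.12

Audio: 152 kbps = 0.152 Mbps.
AVC: 84.752 Mbps × 1080 s = 91532.2 Mb = 11.442 GB.
AV1: 40.052 Mbps × 1080 s = 43256.2 Mb = 5.407 GB.
Ratio: 11.442 / 5.407 = 2.116.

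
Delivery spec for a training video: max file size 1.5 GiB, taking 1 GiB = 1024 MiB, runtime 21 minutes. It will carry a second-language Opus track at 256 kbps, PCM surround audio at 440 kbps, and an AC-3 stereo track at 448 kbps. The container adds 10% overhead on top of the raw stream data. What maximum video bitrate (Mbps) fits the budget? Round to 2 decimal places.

8.15 Mbps

Budget: 1.5 GiB = 12884.9 Mb.
Stream payload after overhead: 12884.9 / 1.10 = 11713.5 Mb.
21 min = 1260 s
Total bitrate budget: 11713.5 Mb / 1260 s = 9.296 Mbps.
Audio total: 256 + 440 + 448 = 1144 kbps = 1.144 Mbps.
Video: 9.296 − 1.144 = 8.152 Mbps.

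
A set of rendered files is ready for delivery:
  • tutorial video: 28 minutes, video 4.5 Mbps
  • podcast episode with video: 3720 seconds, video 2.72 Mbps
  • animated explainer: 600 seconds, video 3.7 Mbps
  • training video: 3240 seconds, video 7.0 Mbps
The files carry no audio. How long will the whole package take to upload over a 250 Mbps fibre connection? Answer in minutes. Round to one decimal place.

tutorial video: 4.500 Mbps × 1680 s = 7560.0 Mb
podcast episode with video: 2.720 Mbps × 3720 s = 10118.4 Mb
animated explainer: 3.700 Mbps × 600 s = 2220.0 Mb
training video: 7.000 Mbps × 3240 s = 22680.0 Mb
Total: 42578.4 Mb = 5322.3 MB.
At 250 Mbps: 42578.4 / 250 = 170 s ≈ 2.84 minutes.

2.8 minutes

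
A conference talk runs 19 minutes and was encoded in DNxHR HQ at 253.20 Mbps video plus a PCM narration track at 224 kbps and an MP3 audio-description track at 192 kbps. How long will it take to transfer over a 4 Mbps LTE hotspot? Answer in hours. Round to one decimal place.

19 min = 1140 s
Audio total: 224 + 192 = 416 kbps = 0.416 Mbps.
Total bitrate: 253.616 Mbps.
File: 253.616 Mbps × 1140 s = 289122.2 Mb.
At 4 Mbps: 289122.2 / 4 = 72280.6 s ≈ 20.1 hours.

20.1 hours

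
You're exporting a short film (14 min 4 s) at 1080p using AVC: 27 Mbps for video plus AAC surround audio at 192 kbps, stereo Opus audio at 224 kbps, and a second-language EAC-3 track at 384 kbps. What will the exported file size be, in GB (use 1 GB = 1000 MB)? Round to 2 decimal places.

14 min 4 s = 844 s
Audio total: 192 + 224 + 384 = 800 kbps = 0.800 Mbps.
Total bitrate: 27 + 0.800 = 27.800 Mbps.
Stream data: 27.800 Mbps × 844 s = 23463.2 Mb.
23,463 Mb ÷ 8 = 2,933 MB → 2.933 GB.

2.93 GB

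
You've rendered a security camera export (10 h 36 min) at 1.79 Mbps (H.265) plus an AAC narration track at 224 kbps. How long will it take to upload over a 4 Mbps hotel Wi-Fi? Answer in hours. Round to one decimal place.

5.3 hours

10 h 36 min = 636 min = 38160 s
Audio: 224 kbps = 0.224 Mbps.
Total bitrate: 2.014 Mbps.
File: 2.014 Mbps × 38160 s = 76854.2 Mb.
At 4 Mbps: 76854.2 / 4 = 19213.6 s ≈ 5.34 hours.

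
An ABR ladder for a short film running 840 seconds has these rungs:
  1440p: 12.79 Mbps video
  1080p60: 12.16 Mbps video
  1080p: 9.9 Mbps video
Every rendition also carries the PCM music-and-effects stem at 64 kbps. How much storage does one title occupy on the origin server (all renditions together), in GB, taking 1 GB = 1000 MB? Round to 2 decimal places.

Audio: 64 kbps = 0.064 Mbps.
Sum of rendition bitrates: (12.79+0.064) + (12.16+0.064) + (9.9+0.064) = 35.042 Mbps.
× 840 s = 29,435 Mb = 3,679 MB = 3.679 GB.

3.68 GB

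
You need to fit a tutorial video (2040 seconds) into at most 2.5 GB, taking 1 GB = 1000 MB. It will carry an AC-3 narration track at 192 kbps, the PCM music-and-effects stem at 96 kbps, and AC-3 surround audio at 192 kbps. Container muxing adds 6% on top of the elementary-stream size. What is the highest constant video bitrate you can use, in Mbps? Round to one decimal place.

Budget: 2.5 GB = 20000.0 Mb.
Stream payload after overhead: 20000.0 / 1.06 = 18867.9 Mb.
Total bitrate budget: 18867.9 Mb / 2040 s = 9.249 Mbps.
Audio total: 192 + 96 + 192 = 480 kbps = 0.480 Mbps.
Video: 9.249 − 0.480 = 8.769 Mbps.

8.8 Mbps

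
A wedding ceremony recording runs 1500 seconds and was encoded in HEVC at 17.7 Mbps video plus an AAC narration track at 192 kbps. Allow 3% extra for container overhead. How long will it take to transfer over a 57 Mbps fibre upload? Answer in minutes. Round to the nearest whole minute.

Audio: 192 kbps = 0.192 Mbps.
Total bitrate: 17.892 Mbps.
File: 17.892 Mbps × 1500 s = 26838.0 Mb.
With 3% container overhead: ×1.03. → 27643.1 Mb.
At 57 Mbps: 27643.1 / 57 = 485.0 s ≈ 8.08 minutes.

8 minutes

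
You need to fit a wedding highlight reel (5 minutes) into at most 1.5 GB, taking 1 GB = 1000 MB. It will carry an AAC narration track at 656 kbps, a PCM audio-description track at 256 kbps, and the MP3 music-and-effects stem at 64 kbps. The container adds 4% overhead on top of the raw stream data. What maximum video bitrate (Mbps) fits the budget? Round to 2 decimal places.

Budget: 1.5 GB = 12000.0 Mb.
Stream payload after overhead: 12000.0 / 1.04 = 11538.5 Mb.
5 min = 300 s
Total bitrate budget: 11538.5 Mb / 300 s = 38.462 Mbps.
Audio total: 656 + 256 + 64 = 976 kbps = 0.976 Mbps.
Video: 38.462 − 0.976 = 37.486 Mbps.

37.49 Mbps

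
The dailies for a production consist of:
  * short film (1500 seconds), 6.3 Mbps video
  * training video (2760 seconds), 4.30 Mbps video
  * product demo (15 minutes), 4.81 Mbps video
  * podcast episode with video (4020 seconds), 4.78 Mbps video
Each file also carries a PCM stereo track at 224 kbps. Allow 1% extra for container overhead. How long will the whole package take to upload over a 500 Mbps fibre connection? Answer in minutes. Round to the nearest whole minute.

Audio: 224 kbps = 0.224 Mbps.
short film: 6.524 Mbps × 1500 s × 1.01 = 9883.9 Mb
training video: 4.524 Mbps × 2760 s × 1.01 = 12611.1 Mb
product demo: 5.034 Mbps × 900 s × 1.01 = 4575.9 Mb
podcast episode with video: 5.004 Mbps × 4020 s × 1.01 = 20317.2 Mb
Total: 47388.1 Mb = 5923.5 MB.
At 500 Mbps: 47388.1 / 500 = 95 s ≈ 1.58 minutes.

2 minutes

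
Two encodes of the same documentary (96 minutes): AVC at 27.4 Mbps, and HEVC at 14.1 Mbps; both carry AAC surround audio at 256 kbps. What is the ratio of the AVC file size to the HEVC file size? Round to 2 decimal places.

1.93

96 min = 5760 s
Audio: 256 kbps = 0.256 Mbps.
AVC: 27.656 Mbps × 5760 s = 159298.6 Mb = 18.545 GiB.
HEVC: 14.356 Mbps × 5760 s = 82690.6 Mb = 9.626 GiB.
Ratio: 18.545 / 9.626 = 1.926.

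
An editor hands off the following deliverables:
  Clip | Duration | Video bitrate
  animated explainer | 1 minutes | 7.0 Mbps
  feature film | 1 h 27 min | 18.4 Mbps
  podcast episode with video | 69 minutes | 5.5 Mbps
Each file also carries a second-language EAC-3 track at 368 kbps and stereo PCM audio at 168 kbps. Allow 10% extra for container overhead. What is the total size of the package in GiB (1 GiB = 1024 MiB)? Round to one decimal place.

15.9 GiB

Audio total: 368 + 168 = 536 kbps = 0.536 Mbps.
animated explainer: 7.536 Mbps × 60 s × 1.10 = 497.4 Mb
feature film: 18.936 Mbps × 5220 s × 1.10 = 108730.5 Mb
podcast episode with video: 6.036 Mbps × 4140 s × 1.10 = 27487.9 Mb
Total: 136715.8 Mb = 17089.5 MB.
= 15.92 GiB.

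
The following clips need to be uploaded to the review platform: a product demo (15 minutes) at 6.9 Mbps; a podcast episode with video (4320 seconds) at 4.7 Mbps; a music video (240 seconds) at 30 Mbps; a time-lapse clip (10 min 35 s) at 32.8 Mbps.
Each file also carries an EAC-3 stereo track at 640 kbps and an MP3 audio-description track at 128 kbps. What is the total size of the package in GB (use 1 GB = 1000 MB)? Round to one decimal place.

7.4 GB

Audio total: 640 + 128 = 768 kbps = 0.768 Mbps.
product demo: 7.668 Mbps × 900 s = 6901.2 Mb
podcast episode with video: 5.468 Mbps × 4320 s = 23621.8 Mb
music video: 30.768 Mbps × 240 s = 7384.3 Mb
time-lapse clip: 33.568 Mbps × 635 s = 21315.7 Mb
Total: 59223.0 Mb = 7402.9 MB.
= 7.403 GB.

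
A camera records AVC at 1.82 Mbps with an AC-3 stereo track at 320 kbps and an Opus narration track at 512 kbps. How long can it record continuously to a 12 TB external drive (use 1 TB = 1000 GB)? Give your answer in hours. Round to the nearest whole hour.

10055 hours

Audio total: 320 + 512 = 832 kbps = 0.832 Mbps.
Total bitrate: 1.82 + 0.832 = 2.652 Mbps.
Capacity: 12 TB = 96,000,000 Mb.
Recording time: 96,000,000 / 2.652 = 36,199,095 s ≈ 10,055 hours.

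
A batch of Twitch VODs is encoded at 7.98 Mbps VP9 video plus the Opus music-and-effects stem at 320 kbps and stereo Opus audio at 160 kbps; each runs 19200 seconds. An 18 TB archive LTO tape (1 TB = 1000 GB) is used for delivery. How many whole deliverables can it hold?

886

Audio total: 320 + 160 = 480 kbps = 0.480 Mbps.
Total bitrate: 8.460 Mbps.
Per item: 8.460 Mbps × 19200 s = 162,432 Mb = 20,304 MB.
Capacity: 18 TB = 144,000,000 Mb; 886.52 items → 886 complete.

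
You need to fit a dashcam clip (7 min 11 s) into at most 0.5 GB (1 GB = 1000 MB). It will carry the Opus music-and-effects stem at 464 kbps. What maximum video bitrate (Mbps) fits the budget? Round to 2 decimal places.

Budget: 0.5 GB = 4000.0 Mb.
7 min 11 s = 431 s
Total bitrate budget: 4000.0 Mb / 431 s = 9.281 Mbps.
Audio: 464 kbps = 0.464 Mbps.
Video: 9.281 − 0.464 = 8.817 Mbps.

8.82 Mbps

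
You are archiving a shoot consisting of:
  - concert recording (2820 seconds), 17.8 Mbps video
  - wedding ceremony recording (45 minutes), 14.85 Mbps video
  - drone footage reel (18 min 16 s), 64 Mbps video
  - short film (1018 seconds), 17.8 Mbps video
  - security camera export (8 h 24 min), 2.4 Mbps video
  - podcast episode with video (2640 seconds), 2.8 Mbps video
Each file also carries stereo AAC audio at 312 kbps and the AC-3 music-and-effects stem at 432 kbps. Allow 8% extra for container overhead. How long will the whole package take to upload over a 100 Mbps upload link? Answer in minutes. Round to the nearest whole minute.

Audio total: 312 + 432 = 744 kbps = 0.744 Mbps.
concert recording: 18.544 Mbps × 2820 s × 1.08 = 56477.6 Mb
wedding ceremony recording: 15.594 Mbps × 2700 s × 1.08 = 45472.1 Mb
drone footage reel: 64.744 Mbps × 1096 s × 1.08 = 76636.2 Mb
short film: 18.544 Mbps × 1018 s × 1.08 = 20388.0 Mb
security camera export: 3.144 Mbps × 30240 s × 1.08 = 102680.5 Mb
podcast episode with video: 3.544 Mbps × 2640 s × 1.08 = 10104.7 Mb
Total: 311759.1 Mb = 38969.9 MB.
At 100 Mbps: 311759.1 / 100 = 3118 s ≈ 52 minutes.

52 minutes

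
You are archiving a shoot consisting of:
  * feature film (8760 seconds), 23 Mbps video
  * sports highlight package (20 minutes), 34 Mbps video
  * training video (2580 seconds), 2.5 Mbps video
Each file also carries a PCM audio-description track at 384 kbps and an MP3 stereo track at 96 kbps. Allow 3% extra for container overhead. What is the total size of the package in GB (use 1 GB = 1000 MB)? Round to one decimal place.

Audio total: 384 + 96 = 480 kbps = 0.480 Mbps.
feature film: 23.480 Mbps × 8760 s × 1.03 = 211855.3 Mb
sports highlight package: 34.480 Mbps × 1200 s × 1.03 = 42617.3 Mb
training video: 2.980 Mbps × 2580 s × 1.03 = 7919.1 Mb
Total: 262391.7 Mb = 32799.0 MB.
= 32.80 GB.

32.8 GB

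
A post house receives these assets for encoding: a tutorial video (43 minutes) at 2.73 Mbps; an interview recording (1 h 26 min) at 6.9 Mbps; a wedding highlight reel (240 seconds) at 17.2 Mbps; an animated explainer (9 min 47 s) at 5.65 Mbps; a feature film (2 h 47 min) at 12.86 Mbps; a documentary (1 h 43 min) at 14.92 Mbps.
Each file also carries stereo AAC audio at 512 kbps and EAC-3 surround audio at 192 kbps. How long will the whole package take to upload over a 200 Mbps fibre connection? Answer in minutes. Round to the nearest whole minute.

24 minutes

Audio total: 512 + 192 = 704 kbps = 0.704 Mbps.
tutorial video: 3.434 Mbps × 2580 s = 8859.7 Mb
interview recording: 7.604 Mbps × 5160 s = 39236.6 Mb
wedding highlight reel: 17.904 Mbps × 240 s = 4297.0 Mb
animated explainer: 6.354 Mbps × 587 s = 3729.8 Mb
feature film: 13.564 Mbps × 10020 s = 135911.3 Mb
documentary: 15.624 Mbps × 6180 s = 96556.3 Mb
Total: 288590.7 Mb = 36073.8 MB.
At 200 Mbps: 288590.7 / 200 = 1443 s ≈ 24 minutes.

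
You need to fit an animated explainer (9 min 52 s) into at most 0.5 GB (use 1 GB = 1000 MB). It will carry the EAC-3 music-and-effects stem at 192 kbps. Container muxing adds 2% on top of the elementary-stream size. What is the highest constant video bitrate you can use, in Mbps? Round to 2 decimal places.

6.43 Mbps

Budget: 0.5 GB = 4000.0 Mb.
Stream payload after overhead: 4000.0 / 1.02 = 3921.6 Mb.
9 min 52 s = 592 s
Total bitrate budget: 3921.6 Mb / 592 s = 6.624 Mbps.
Audio: 192 kbps = 0.192 Mbps.
Video: 6.624 − 0.192 = 6.432 Mbps.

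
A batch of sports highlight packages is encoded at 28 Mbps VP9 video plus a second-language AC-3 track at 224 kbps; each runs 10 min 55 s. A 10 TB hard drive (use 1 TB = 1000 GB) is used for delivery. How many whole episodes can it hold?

10 min 55 s = 655 s
Audio: 224 kbps = 0.224 Mbps.
Total bitrate: 28.224 Mbps.
Per item: 28.224 Mbps × 655 s = 18,487 Mb = 2,311 MB.
Capacity: 10 TB = 80,000,000 Mb; 4327.43 items → 4327 complete.

4327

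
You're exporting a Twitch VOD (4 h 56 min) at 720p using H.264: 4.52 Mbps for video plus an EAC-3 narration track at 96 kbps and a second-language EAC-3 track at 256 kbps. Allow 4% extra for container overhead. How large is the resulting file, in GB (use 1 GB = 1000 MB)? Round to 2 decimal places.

4 h 56 min = 296 min = 17760 s
Audio total: 96 + 256 = 352 kbps = 0.352 Mbps.
Total bitrate: 4.52 + 0.352 = 4.872 Mbps.
Stream data: 4.872 Mbps × 17760 s = 86526.7 Mb.
With 4% container overhead: ×1.04.
89,988 Mb ÷ 8 = 11,248 MB → 11.25 GB.

11.25 GB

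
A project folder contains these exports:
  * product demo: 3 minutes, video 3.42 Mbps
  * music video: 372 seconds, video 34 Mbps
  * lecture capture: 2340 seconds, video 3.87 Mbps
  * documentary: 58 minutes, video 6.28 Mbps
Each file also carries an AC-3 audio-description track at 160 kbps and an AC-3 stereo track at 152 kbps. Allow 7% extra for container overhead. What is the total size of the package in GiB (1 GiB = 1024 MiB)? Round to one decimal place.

Audio total: 160 + 152 = 312 kbps = 0.312 Mbps.
product demo: 3.732 Mbps × 180 s × 1.07 = 718.8 Mb
music video: 34.312 Mbps × 372 s × 1.07 = 13657.5 Mb
lecture capture: 4.182 Mbps × 2340 s × 1.07 = 10470.9 Mb
documentary: 6.592 Mbps × 3480 s × 1.07 = 24546.0 Mb
Total: 49393.2 Mb = 6174.1 MB.
= 5.750 GiB.

5.8 GiB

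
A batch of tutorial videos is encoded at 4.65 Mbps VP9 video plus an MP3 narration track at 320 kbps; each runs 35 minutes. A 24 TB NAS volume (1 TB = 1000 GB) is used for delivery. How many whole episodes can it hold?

18396

35 min = 2100 s
Audio: 320 kbps = 0.320 Mbps.
Total bitrate: 4.970 Mbps.
Per item: 4.970 Mbps × 2100 s = 10,437 Mb = 1,305 MB.
Capacity: 24 TB = 192,000,000 Mb; 18396.09 items → 18396 complete.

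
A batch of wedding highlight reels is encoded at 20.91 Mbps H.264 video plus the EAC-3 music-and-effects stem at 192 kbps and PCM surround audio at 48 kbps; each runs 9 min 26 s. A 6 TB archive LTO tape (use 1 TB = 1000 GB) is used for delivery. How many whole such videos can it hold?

4009

9 min 26 s = 566 s
Audio total: 192 + 48 = 240 kbps = 0.240 Mbps.
Total bitrate: 21.150 Mbps.
Per item: 21.150 Mbps × 566 s = 11,971 Mb = 1,496 MB.
Capacity: 6 TB = 48,000,000 Mb; 4009.72 items → 4009 complete.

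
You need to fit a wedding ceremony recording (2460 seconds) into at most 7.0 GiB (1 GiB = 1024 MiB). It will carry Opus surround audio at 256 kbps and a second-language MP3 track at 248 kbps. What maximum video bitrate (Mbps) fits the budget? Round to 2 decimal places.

Budget: 7.0 GiB = 60129.5 Mb.
Total bitrate budget: 60129.5 Mb / 2460 s = 24.443 Mbps.
Audio total: 256 + 248 = 504 kbps = 0.504 Mbps.
Video: 24.443 − 0.504 = 23.939 Mbps.

23.94 Mbps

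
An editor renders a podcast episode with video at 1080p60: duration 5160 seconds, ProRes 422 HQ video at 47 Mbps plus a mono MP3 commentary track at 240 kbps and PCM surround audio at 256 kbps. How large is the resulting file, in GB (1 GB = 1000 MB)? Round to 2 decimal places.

Audio total: 240 + 256 = 496 kbps = 0.496 Mbps.
Total bitrate: 47 + 0.496 = 47.496 Mbps.
Stream data: 47.496 Mbps × 5160 s = 245079.4 Mb.
245,079 Mb ÷ 8 = 30,635 MB → 30.63 GB.

30.63 GB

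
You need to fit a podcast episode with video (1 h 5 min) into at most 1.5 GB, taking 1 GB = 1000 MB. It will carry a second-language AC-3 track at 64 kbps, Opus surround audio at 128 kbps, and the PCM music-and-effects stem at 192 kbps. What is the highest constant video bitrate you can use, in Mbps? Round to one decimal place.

2.7 Mbps

Budget: 1.5 GB = 12000.0 Mb.
1 h 5 min = 65 min = 3900 s
Total bitrate budget: 12000.0 Mb / 3900 s = 3.077 Mbps.
Audio total: 64 + 128 + 192 = 384 kbps = 0.384 Mbps.
Video: 3.077 − 0.384 = 2.693 Mbps.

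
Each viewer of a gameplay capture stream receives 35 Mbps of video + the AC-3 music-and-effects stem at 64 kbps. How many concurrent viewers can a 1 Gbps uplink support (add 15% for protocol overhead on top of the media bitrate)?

24

Audio: 64 kbps = 0.064 Mbps.
Per-viewer media rate: 35.064 Mbps.
On the wire with 15% overhead: 40.324 Mbps.
1 Gbps = 1,000 Mbps; 1,000 / 40.324 = 24.80 → 24 viewers.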